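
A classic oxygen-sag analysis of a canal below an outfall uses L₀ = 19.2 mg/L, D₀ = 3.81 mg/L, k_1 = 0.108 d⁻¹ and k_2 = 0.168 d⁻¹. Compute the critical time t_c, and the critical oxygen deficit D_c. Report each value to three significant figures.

t_c = [1/(k_2−k_1)] ln[(k_2/k_1)(1 − D₀(k_2−k_1)/(k_1 L₀))]
= [1/(0.168−0.108)] ln[(0.168/0.108)(1 − 3.81×0.06000/(0.108×19.2))]
= (1/0.06000) ln[1.556 × 0.8898] = 16.67 × ln(1.384) = 16.67 × 0.3250 = 5.417 d.
D_c = (k_1/k_2) L₀ e^(−k_1 t_c) = (0.108/0.168) × 19.2 × e^(−0.108×5.417) = 0.6429 × 19.2 × 0.5571 = 6.876 mg/L.

t_c ≈ 5.42 d; D_c ≈ 6.88 mg/L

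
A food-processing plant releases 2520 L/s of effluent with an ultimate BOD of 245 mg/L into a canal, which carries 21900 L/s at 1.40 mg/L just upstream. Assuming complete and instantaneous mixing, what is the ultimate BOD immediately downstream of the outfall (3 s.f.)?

Flow-weighted mixing: C = (Q_r C_r + Q_w C_w)/(Q_r + Q_w)
= (21900×1.40 + 2520×245)/(21900 + 2520) = 648100/24420 = 26.54 mg/L.

26.5 mg/L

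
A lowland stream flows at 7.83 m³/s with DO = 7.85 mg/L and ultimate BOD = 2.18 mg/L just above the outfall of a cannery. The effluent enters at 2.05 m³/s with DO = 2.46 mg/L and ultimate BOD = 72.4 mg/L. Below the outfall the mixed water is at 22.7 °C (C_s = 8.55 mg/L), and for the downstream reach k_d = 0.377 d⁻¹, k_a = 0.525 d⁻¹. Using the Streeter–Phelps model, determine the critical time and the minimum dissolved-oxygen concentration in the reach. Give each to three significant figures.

Mixed DO = (7.83×7.85 + 2.05×2.46)/(7.83+2.05) = 66.51/9.880 = 6.732 mg/L.
Mixed L₀ = (7.83×2.18 + 2.05×72.4)/(9.880) = 165.5/9.880 = 16.75 mg/L.
Initial deficit D₀ = C_s − DO₀ = 8.55 − 6.732 = 1.818 mg/L.
t_c = (1/0.1480) ln[(0.525/0.377)(1 − 1.818×0.1480/(0.377×16.75))] = 6.757 × ln(1.333) = 1.943 d.
D_c = (0.377/0.525) × 16.75 × e^(−0.377×1.943) = 0.7181 × 16.75 × 0.4807 = 5.781 mg/L.
Minimum DO = 8.55 − 5.781 = 2.769 mg/L.

t_c ≈ 1.94 d; minimum DO ≈ 2.77 mg/L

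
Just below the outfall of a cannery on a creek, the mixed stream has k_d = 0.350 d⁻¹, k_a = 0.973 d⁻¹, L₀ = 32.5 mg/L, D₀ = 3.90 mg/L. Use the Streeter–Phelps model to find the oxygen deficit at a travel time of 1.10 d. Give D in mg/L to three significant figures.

D ≈ 7.50 mg/L

k_d L₀/(k_a−k_d) = 0.350×32.5/(0.973−0.350) = 11.38/0.6230 = 18.26 mg/L.
e^(−k_d t) = e^(−0.350×1.100) = 0.6805; e^(−k_a t) = e^(−0.973×1.100) = 0.3429.
D = 18.26 × (0.6805 − 0.3429) + 3.90 × 0.3429 = 6.163 + 1.337 = 7.500 mg/L.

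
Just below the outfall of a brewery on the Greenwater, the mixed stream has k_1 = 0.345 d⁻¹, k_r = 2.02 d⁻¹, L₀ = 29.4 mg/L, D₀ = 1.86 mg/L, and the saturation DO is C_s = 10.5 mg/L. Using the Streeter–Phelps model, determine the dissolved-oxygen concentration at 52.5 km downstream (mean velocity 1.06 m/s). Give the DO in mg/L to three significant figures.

Travel time t = x/v = 52.5 km / (1.06 m/s) = 52500 m / 1.06 m/s = 49530 s = 0.5732 d.
k_1 L₀/(k_r−k_1) = 0.345×29.4/(2.02−0.345) = 10.14/1.675 = 6.056 mg/L.
e^(−k_1 t) = e^(−0.345×0.5732) = 0.8206; e^(−k_r t) = e^(−2.02×0.5732) = 0.3141.
D = 6.056 × (0.8206 − 0.3141) + 1.86 × 0.3141 = 3.067 + 0.5843 = 3.651 mg/L.
DO = C_s − D = 10.5 − 3.651 = 6.849 mg/L.

DO ≈ 6.85 mg/L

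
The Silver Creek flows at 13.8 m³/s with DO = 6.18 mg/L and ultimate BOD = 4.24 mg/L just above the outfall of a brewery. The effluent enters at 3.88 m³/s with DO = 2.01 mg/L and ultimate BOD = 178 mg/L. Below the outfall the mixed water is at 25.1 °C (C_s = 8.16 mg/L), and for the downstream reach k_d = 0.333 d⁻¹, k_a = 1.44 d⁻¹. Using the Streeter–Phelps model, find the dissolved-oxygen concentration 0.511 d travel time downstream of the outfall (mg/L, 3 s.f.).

DO ≈ 2.13 mg/L

Mixed DO = (13.8×6.18 + 3.88×2.01)/(13.8+3.88) = 93.08/17.68 = 5.265 mg/L.
Mixed L₀ = (13.8×4.24 + 3.88×178)/(17.68) = 749.2/17.68 = 42.37 mg/L.
Initial deficit D₀ = C_s − DO₀ = 8.16 − 5.265 = 2.895 mg/L.
D(0.511) = [0.333×42.37/(1.44−0.333)](e^(−0.333×0.511) − e^(−1.44×0.511)) + 2.895 e^(−1.44×0.511)
= 12.75 × (0.8435 − 0.4791) + 2.895 × 0.4791 = 6.032 mg/L.
DO = 8.16 − 6.032 = 2.128 mg/L.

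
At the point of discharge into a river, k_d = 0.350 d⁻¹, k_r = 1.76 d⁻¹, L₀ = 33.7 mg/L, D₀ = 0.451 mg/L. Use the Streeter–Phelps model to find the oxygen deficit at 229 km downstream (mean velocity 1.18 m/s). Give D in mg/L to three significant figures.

Travel time t = x/v = 229 km / (1.18 m/s) = 229000 m / 1.18 m/s = 194100 s = 2.246 d.
k_d L₀/(k_r−k_d) = 0.350×33.7/(1.76−0.350) = 11.79/1.410 = 8.365 mg/L.
e^(−k_d t) = e^(−0.350×2.246) = 0.4556; e^(−k_r t) = e^(−1.76×2.246) = 0.01919.
D = 8.365 × (0.4556 − 0.01919) + 0.451 × 0.01919 = 3.651 + 0.008656 = 3.659 mg/L.

D ≈ 3.66 mg/L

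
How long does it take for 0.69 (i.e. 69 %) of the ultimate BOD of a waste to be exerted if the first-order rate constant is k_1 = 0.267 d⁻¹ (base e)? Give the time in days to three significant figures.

t ≈ 4.39 d

y/L₀ = 1 − e^(−k_1 t) = 0.69 ⇒ e^(−k_1 t) = 0.310
t = −ln(0.310) / 0.267 = 1.171 / 0.267 = 4.386 d.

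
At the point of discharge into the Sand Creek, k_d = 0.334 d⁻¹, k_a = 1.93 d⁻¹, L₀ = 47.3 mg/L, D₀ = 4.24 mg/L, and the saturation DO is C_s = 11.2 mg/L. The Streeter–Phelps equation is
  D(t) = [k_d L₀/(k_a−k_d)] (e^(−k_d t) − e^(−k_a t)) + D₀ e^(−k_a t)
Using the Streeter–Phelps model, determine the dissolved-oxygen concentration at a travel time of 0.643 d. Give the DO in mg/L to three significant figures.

k_d L₀/(k_a−k_d) = 0.334×47.3/(1.93−0.334) = 15.80/1.596 = 9.899 mg/L.
e^(−k_d t) = e^(−0.334×0.6430) = 0.8067; e^(−k_a t) = e^(−1.93×0.6430) = 0.2891.
D = 9.899 × (0.8067 − 0.2891) + 4.24 × 0.2891 = 5.124 + 1.226 = 6.350 mg/L.
DO = C_s − D = 11.2 − 6.350 = 4.850 mg/L.

DO ≈ 4.85 mg/L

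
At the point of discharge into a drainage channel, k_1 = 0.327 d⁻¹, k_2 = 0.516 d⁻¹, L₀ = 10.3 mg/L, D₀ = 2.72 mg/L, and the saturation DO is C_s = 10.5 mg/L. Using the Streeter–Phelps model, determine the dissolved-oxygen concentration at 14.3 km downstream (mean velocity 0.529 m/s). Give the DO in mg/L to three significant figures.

Travel time t = x/v = 14.3 km / (0.529 m/s) = 14300 m / 0.529 m/s = 27030 s = 0.3129 d.
k_1 L₀/(k_2−k_1) = 0.327×10.3/(0.516−0.327) = 3.368/0.1890 = 17.82 mg/L.
e^(−k_1 t) = e^(−0.327×0.3129) = 0.9028; e^(−k_2 t) = e^(−0.516×0.3129) = 0.8509.
D = 17.82 × (0.9028 − 0.8509) + 2.72 × 0.8509 = 0.9237 + 2.314 = 3.238 mg/L.
DO = C_s − D = 10.5 − 3.238 = 7.262 mg/L.

DO ≈ 7.26 mg/L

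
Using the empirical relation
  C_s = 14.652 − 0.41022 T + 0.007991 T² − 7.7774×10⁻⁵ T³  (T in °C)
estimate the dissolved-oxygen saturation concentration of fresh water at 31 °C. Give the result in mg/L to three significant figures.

C_s = 14.652 − 0.41022×31 + 0.007991×31² − 7.7774×10⁻⁵×31³ = 7.298 mg/L.

C_s ≈ 7.30 mg/L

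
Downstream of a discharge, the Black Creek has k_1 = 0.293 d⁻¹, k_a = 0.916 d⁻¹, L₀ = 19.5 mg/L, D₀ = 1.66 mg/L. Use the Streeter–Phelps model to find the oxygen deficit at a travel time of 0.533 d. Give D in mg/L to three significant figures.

k_1 L₀/(k_a−k_1) = 0.293×19.5/(0.916−0.293) = 5.713/0.6230 = 9.171 mg/L.
e^(−k_1 t) = e^(−0.293×0.5330) = 0.8554; e^(−k_a t) = e^(−0.916×0.5330) = 0.6137.
D = 9.171 × (0.8554 − 0.6137) + 1.66 × 0.6137 = 2.217 + 1.019 = 3.235 mg/L.

D ≈ 3.24 mg/L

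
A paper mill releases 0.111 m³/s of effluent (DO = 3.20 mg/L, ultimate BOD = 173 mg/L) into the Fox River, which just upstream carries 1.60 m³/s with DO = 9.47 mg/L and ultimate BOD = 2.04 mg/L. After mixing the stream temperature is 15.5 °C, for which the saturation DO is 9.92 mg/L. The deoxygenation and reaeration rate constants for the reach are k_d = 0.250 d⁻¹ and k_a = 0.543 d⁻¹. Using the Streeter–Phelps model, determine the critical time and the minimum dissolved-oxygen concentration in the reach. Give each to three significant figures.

Mixed DO = (1.60×9.47 + 0.111×3.20)/(1.60+0.111) = 15.51/1.711 = 9.063 mg/L.
Mixed L₀ = (1.60×2.04 + 0.111×173)/(1.711) = 22.47/1.711 = 13.13 mg/L.
Initial deficit D₀ = C_s − DO₀ = 9.92 − 9.063 = 0.8568 mg/L.
t_c = (1/0.2930) ln[(0.543/0.250)(1 − 0.8568×0.2930/(0.250×13.13))] = 3.413 × ln(2.006) = 2.376 d.
D_c = (0.250/0.543) × 13.13 × e^(−0.250×2.376) = 0.4604 × 13.13 × 0.5521 = 3.338 mg/L.
Minimum DO = 9.92 − 3.338 = 6.582 mg/L.

t_c ≈ 2.38 d; minimum DO ≈ 6.58 mg/L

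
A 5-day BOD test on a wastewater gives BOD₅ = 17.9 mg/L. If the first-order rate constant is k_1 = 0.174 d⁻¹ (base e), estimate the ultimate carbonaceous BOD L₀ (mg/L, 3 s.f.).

BOD₅ = L₀(1 − e^(−5k_1)) ⇒ L₀ = BOD₅ / (1 − e^(−5×0.174))
= 17.9 / (1 − 0.4190) = 17.9 / 0.5810 = 30.81 mg/L.

L₀ ≈ 30.8 mg/L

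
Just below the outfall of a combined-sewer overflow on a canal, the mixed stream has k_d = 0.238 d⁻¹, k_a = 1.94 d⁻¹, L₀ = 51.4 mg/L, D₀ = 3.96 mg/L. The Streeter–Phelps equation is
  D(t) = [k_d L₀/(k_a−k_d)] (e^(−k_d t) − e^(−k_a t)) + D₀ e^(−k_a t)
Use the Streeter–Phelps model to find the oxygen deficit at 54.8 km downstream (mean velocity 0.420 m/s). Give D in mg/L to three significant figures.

Travel time t = x/v = 54.8 km / (0.420 m/s) = 54800 m / 0.420 m/s = 130500 s = 1.510 d.
k_d L₀/(k_a−k_d) = 0.238×51.4/(1.94−0.238) = 12.23/1.702 = 7.188 mg/L.
e^(−k_d t) = e^(−0.238×1.510) = 0.6981; e^(−k_a t) = e^(−1.94×1.510) = 0.05341.
D = 7.188 × (0.6981 − 0.05341) + 3.96 × 0.05341 = 4.634 + 0.2115 = 4.845 mg/L.

D ≈ 4.85 mg/L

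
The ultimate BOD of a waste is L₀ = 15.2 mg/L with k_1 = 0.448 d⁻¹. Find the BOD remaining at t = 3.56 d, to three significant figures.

L ≈ 3.08 mg/L

L_t = L₀ e^(−k_1 t) = 15.2 × e^(−0.448×3.56) = 15.2 × 0.2029 = 3.085 mg/L.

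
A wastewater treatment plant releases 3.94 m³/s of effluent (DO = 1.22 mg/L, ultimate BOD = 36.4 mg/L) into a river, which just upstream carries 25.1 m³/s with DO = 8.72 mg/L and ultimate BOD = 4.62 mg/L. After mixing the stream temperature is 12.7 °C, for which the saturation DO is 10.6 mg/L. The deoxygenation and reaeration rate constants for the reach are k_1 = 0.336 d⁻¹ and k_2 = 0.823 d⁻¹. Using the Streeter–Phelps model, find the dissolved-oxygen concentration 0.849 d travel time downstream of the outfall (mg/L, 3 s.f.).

DO ≈ 7.59 mg/L

Mixed DO = (25.1×8.72 + 3.94×1.22)/(25.1+3.94) = 223.7/29.04 = 7.702 mg/L.
Mixed L₀ = (25.1×4.62 + 3.94×36.4)/(29.04) = 259.4/29.04 = 8.932 mg/L.
Initial deficit D₀ = C_s − DO₀ = 10.6 − 7.702 = 2.898 mg/L.
D(0.849) = [0.336×8.932/(0.823−0.336)](e^(−0.336×0.849) − e^(−0.823×0.849)) + 2.898 e^(−0.823×0.849)
= 6.162 × (0.7518 − 0.4972) + 2.898 × 0.4972 = 3.010 mg/L.
DO = 10.6 − 3.010 = 7.590 mg/L.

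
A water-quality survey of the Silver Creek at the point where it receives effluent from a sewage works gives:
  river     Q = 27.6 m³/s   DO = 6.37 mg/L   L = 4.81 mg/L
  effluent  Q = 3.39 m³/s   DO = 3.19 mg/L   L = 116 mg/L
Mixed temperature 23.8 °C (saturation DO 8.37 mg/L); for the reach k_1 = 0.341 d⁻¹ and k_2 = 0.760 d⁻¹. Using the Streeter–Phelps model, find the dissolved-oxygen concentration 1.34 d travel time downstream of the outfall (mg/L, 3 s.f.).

Mixed DO = (27.6×6.37 + 3.39×3.19)/(27.6+3.39) = 186.6/30.99 = 6.022 mg/L.
Mixed L₀ = (27.6×4.81 + 3.39×116)/(30.99) = 526.0/30.99 = 16.97 mg/L.
Initial deficit D₀ = C_s − DO₀ = 8.37 − 6.022 = 2.348 mg/L.
D(1.34) = [0.341×16.97/(0.760−0.341)](e^(−0.341×1.34) − e^(−0.760×1.34)) + 2.348 e^(−0.760×1.34)
= 13.81 × (0.6332 − 0.3612) + 2.348 × 0.3612 = 4.606 mg/L.
DO = 8.37 − 4.606 = 3.764 mg/L.

DO ≈ 3.76 mg/L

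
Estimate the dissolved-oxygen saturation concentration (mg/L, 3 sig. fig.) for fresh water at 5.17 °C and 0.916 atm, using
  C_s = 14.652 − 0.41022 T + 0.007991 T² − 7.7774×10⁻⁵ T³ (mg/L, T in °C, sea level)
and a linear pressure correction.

C_s ≈ 11.7 mg/L

At sea level: C_s = 14.652 − 0.41022×5.17 + 0.007991×5.17² − 7.7774×10⁻⁵×5.17³ = 12.73 mg/L.
Pressure correction: C_s' = 12.73 × 0.916 = 11.66 mg/L.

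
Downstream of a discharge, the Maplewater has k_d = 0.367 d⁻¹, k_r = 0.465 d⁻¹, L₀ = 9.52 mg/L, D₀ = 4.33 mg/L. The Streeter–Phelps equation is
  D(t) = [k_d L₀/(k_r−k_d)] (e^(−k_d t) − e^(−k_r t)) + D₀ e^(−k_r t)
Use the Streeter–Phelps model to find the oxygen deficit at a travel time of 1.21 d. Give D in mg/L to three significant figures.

k_d L₀/(k_r−k_d) = 0.367×9.52/(0.465−0.367) = 3.494/0.09800 = 35.65 mg/L.
e^(−k_d t) = e^(−0.367×1.210) = 0.6414; e^(−k_r t) = e^(−0.465×1.210) = 0.5697.
D = 35.65 × (0.6414 − 0.5697) + 4.33 × 0.5697 = 2.557 + 2.467 = 5.024 mg/L.

D ≈ 5.02 mg/L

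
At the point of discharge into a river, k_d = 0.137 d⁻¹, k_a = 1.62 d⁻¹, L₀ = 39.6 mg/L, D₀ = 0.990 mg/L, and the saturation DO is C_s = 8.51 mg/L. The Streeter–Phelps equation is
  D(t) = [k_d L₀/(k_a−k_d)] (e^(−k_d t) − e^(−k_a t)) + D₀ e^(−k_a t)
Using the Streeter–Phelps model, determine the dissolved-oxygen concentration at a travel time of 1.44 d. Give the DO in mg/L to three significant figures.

DO ≈ 5.77 mg/L

k_d L₀/(k_a−k_d) = 0.137×39.6/(1.62−0.137) = 5.425/1.483 = 3.658 mg/L.
e^(−k_d t) = e^(−0.137×1.440) = 0.8210; e^(−k_a t) = e^(−1.62×1.440) = 0.09702.
D = 3.658 × (0.8210 − 0.09702) + 0.990 × 0.09702 = 2.648 + 0.09605 = 2.744 mg/L.
DO = C_s − D = 8.51 − 2.744 = 5.766 mg/L.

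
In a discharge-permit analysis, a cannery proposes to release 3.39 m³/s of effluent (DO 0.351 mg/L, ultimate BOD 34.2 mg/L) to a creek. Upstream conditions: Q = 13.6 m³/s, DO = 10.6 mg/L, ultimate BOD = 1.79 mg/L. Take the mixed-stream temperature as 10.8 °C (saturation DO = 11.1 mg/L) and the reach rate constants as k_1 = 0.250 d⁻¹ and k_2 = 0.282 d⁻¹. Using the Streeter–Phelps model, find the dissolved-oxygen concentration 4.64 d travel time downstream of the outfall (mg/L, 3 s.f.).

DO ≈ 7.62 mg/L

Mixed DO = (13.6×10.6 + 3.39×0.351)/(13.6+3.39) = 145.3/16.99 = 8.555 mg/L.
Mixed L₀ = (13.6×1.79 + 3.39×34.2)/(16.99) = 140.3/16.99 = 8.257 mg/L.
Initial deficit D₀ = C_s − DO₀ = 11.1 − 8.555 = 2.545 mg/L.
D(4.64) = [0.250×8.257/(0.282−0.250)](e^(−0.250×4.64) − e^(−0.282×4.64)) + 2.545 e^(−0.282×4.64)
= 64.51 × (0.3135 − 0.2702) + 2.545 × 0.2702 = 3.478 mg/L.
DO = 11.1 − 3.478 = 7.622 mg/L.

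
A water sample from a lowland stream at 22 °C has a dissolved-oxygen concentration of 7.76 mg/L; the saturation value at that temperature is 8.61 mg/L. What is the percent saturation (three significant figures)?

% saturation = C/C_s × 100 = 7.76/8.61 × 100 = 90.1 %.

90.1 % saturation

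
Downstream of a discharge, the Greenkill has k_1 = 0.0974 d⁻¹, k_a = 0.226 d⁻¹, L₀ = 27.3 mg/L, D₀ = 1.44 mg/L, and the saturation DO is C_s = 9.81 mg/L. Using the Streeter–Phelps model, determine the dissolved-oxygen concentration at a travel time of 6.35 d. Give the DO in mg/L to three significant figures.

k_1 L₀/(k_a−k_1) = 0.0974×27.3/(0.226−0.0974) = 2.659/0.1286 = 20.68 mg/L.
e^(−k_1 t) = e^(−0.0974×6.350) = 0.5388; e^(−k_a t) = e^(−0.226×6.350) = 0.2381.
D = 20.68 × (0.5388 − 0.2381) + 1.44 × 0.2381 = 6.217 + 0.3429 = 6.560 mg/L.
DO = C_s − D = 9.81 − 6.560 = 3.250 mg/L.

DO ≈ 3.25 mg/L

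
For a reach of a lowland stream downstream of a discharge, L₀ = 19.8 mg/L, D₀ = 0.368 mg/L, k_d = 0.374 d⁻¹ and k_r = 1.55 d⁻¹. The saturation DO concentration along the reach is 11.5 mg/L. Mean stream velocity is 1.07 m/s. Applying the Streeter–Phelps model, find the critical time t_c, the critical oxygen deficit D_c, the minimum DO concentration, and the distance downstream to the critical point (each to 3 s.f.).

t_c ≈ 1.16 d; D_c ≈ 3.10 mg/L; min DO ≈ 8.40 mg/L; x_c ≈ 107 km

At the critical point dD/dt = 0, so k_d L₀ e^(−k_d t) = k_r D. Substituting D(t) from the Streeter–Phelps equation and solving for t gives
t_c = ln[(k_r/k_d)(1 − D₀(k_r−k_d)/(k_d L₀))] / (k_r−k_d).
Here k_r−k_d = 1.176 d⁻¹ and 1 − D₀(k_r−k_d)/(k_d L₀) = 1 − 0.368×1.176/(0.374×19.8) = 0.9416, so
t_c = ln(4.144 × 0.9416) / 1.176 = 1.362 / 1.176 = 1.158 d.
L(t_c) = L₀ e^(−k_d t_c) = 19.8 × 0.6486 = 12.84 mg/L, and at the critical point k_r D_c = k_d L, so D_c = (0.374/1.55) × 12.84 = 3.099 mg/L.
Minimum DO = C_s − D_c = 11.5 − 3.099 = 8.401 mg/L.
x_c = v t_c = 1.07 m/s × 1.158 d × 86400 s/d = 107000 m ≈ 107 km.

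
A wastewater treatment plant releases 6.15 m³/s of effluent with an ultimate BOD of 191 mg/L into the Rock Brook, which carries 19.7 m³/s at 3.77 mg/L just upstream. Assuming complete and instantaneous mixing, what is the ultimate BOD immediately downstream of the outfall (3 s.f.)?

Flow-weighted mixing: C = (Q_r C_r + Q_w C_w)/(Q_r + Q_w)
= (19.7×3.77 + 6.15×191)/(19.7 + 6.15) = 1249/25.85 = 48.31 mg/L.

48.3 mg/L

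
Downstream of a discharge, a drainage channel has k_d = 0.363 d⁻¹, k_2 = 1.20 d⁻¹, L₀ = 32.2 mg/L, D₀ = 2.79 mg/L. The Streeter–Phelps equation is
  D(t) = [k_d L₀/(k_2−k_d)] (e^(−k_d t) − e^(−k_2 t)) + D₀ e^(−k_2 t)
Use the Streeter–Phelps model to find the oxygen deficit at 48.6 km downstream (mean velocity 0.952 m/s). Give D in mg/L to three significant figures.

Travel time t = x/v = 48.6 km / (0.952 m/s) = 48600 m / 0.952 m/s = 51050 s = 0.5909 d.
k_d L₀/(k_2−k_d) = 0.363×32.2/(1.20−0.363) = 11.69/0.8370 = 13.96 mg/L.
e^(−k_d t) = e^(−0.363×0.5909) = 0.8070; e^(−k_2 t) = e^(−1.20×0.5909) = 0.4921.
D = 13.96 × (0.8070 − 0.4921) + 2.79 × 0.4921 = 4.397 + 1.373 = 5.770 mg/L.

D ≈ 5.77 mg/L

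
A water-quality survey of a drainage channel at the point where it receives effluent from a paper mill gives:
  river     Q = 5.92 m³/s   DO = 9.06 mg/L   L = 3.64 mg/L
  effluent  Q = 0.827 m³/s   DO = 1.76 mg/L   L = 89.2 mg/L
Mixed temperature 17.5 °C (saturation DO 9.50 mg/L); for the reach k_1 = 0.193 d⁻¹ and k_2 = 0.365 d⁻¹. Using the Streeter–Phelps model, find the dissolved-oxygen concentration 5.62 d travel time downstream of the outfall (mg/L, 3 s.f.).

Mixed DO = (5.92×9.06 + 0.827×1.76)/(5.92+0.827) = 55.09/6.747 = 8.165 mg/L.
Mixed L₀ = (5.92×3.64 + 0.827×89.2)/(6.747) = 95.32/6.747 = 14.13 mg/L.
Initial deficit D₀ = C_s − DO₀ = 9.50 − 8.165 = 1.335 mg/L.
D(5.62) = [0.193×14.13/(0.365−0.193)](e^(−0.193×5.62) − e^(−0.365×5.62)) + 1.335 e^(−0.365×5.62)
= 15.85 × (0.3380 − 0.1286) + 1.335 × 0.1286 = 3.492 mg/L.
DO = 9.50 − 3.492 = 6.008 mg/L.

DO ≈ 6.01 mg/L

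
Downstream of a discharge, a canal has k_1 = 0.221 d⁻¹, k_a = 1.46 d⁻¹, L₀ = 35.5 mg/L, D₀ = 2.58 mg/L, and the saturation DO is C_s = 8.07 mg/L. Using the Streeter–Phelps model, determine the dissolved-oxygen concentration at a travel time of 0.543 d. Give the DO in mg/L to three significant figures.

DO ≈ 4.15 mg/L

k_1 L₀/(k_a−k_1) = 0.221×35.5/(1.46−0.221) = 7.846/1.239 = 6.332 mg/L.
e^(−k_1 t) = e^(−0.221×0.5430) = 0.8869; e^(−k_a t) = e^(−1.46×0.5430) = 0.4526.
D = 6.332 × (0.8869 − 0.4526) + 2.58 × 0.4526 = 2.750 + 1.168 = 3.918 mg/L.
DO = C_s − D = 8.07 − 3.918 = 4.152 mg/L.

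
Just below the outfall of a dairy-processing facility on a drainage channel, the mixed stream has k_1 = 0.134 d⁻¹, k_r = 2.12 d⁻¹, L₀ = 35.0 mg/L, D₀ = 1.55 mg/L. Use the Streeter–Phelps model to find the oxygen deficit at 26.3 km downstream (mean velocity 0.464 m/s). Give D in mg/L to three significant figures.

D ≈ 1.96 mg/L

Travel time t = x/v = 26.3 km / (0.464 m/s) = 26300 m / 0.464 m/s = 56680 s = 0.6560 d.
k_1 L₀/(k_r−k_1) = 0.134×35.0/(2.12−0.134) = 4.690/1.986 = 2.362 mg/L.
e^(−k_1 t) = e^(−0.134×0.6560) = 0.9158; e^(−k_r t) = e^(−2.12×0.6560) = 0.2489.
D = 2.362 × (0.9158 − 0.2489) + 1.55 × 0.2489 = 1.575 + 0.3858 = 1.961 mg/L.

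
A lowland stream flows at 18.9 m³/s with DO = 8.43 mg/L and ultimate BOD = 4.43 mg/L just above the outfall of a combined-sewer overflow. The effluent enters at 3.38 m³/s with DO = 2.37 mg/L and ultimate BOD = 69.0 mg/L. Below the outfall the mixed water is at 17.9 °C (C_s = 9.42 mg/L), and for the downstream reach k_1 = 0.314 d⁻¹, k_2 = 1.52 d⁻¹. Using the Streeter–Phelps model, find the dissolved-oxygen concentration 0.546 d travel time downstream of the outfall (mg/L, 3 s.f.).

DO ≈ 7.08 mg/L

Mixed DO = (18.9×8.43 + 3.38×2.37)/(18.9+3.38) = 167.3/22.28 = 7.511 mg/L.
Mixed L₀ = (18.9×4.43 + 3.38×69.0)/(22.28) = 316.9/22.28 = 14.23 mg/L.
Initial deficit D₀ = C_s − DO₀ = 9.42 − 7.511 = 1.909 mg/L.
D(0.546) = [0.314×14.23/(1.52−0.314)](e^(−0.314×0.546) − e^(−1.52×0.546)) + 1.909 e^(−1.52×0.546)
= 3.704 × (0.8424 − 0.4361) + 1.909 × 0.4361 = 2.338 mg/L.
DO = 9.42 − 2.338 = 7.082 mg/L.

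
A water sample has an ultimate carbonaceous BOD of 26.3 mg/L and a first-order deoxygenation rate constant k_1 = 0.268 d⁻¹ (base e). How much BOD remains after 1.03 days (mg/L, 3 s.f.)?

L_t = L₀ e^(−k_1 t) = 26.3 × e^(−0.268×1.03) = 26.3 × 0.7588 = 19.96 mg/L.

L ≈ 20.0 mg/L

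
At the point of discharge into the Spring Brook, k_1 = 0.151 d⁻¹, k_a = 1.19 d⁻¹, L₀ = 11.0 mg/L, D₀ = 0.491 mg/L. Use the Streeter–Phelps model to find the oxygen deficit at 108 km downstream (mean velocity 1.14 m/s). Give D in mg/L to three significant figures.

Travel time t = x/v = 108 km / (1.14 m/s) = 108000 m / 1.14 m/s = 94740 s = 1.096 d.
k_1 L₀/(k_a−k_1) = 0.151×11.0/(1.19−0.151) = 1.661/1.039 = 1.599 mg/L.
e^(−k_1 t) = e^(−0.151×1.096) = 0.8474; e^(−k_a t) = e^(−1.19×1.096) = 0.2712.
D = 1.599 × (0.8474 − 0.2712) + 0.491 × 0.2712 = 0.9211 + 0.1332 = 1.054 mg/L.

D ≈ 1.05 mg/L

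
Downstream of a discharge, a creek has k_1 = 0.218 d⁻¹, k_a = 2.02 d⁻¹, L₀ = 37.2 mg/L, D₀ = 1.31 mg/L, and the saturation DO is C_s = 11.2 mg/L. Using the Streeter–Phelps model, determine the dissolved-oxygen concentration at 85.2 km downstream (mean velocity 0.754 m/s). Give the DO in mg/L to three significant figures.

Travel time t = x/v = 85.2 km / (0.754 m/s) = 85200 m / 0.754 m/s = 113000 s = 1.308 d.
k_1 L₀/(k_a−k_1) = 0.218×37.2/(2.02−0.218) = 8.110/1.802 = 4.500 mg/L.
e^(−k_1 t) = e^(−0.218×1.308) = 0.7519; e^(−k_a t) = e^(−2.02×1.308) = 0.07123.
D = 4.500 × (0.7519 − 0.07123) + 1.31 × 0.07123 = 3.063 + 0.09331 = 3.157 mg/L.
DO = C_s − D = 11.2 − 3.157 = 8.043 mg/L.

DO ≈ 8.04 mg/L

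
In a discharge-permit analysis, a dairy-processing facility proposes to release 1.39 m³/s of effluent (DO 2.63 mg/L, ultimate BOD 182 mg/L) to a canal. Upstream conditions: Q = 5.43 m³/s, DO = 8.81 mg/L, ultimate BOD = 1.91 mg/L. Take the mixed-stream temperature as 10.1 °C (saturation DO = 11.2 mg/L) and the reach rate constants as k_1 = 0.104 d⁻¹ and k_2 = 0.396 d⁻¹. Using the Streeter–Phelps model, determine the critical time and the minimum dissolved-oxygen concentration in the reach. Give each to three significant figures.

Mixed DO = (5.43×8.81 + 1.39×2.63)/(5.43+1.39) = 51.49/6.820 = 7.550 mg/L.
Mixed L₀ = (5.43×1.91 + 1.39×182)/(6.820) = 263.4/6.820 = 38.61 mg/L.
Initial deficit D₀ = C_s − DO₀ = 11.2 − 7.550 = 3.650 mg/L.
t_c = (1/0.2920) ln[(0.396/0.104)(1 − 3.650×0.2920/(0.104×38.61))] = 3.425 × ln(2.797) = 3.523 d.
D_c = (0.104/0.396) × 38.61 × e^(−0.104×3.523) = 0.2626 × 38.61 × 0.6932 = 7.030 mg/L.
Minimum DO = 11.2 − 7.030 = 4.170 mg/L.

t_c ≈ 3.52 d; minimum DO ≈ 4.17 mg/L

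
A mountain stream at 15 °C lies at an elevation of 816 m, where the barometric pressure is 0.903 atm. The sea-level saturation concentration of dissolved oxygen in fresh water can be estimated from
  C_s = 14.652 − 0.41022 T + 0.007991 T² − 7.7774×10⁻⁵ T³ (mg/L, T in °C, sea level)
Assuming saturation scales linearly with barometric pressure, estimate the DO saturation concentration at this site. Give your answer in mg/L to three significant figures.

C_s ≈ 9.06 mg/L

At sea level: C_s = 14.652 − 0.41022×15 + 0.007991×15² − 7.7774×10⁻⁵×15³ = 10.03 mg/L.
Pressure correction: C_s' = 10.03 × 0.903 = 9.061 mg/L.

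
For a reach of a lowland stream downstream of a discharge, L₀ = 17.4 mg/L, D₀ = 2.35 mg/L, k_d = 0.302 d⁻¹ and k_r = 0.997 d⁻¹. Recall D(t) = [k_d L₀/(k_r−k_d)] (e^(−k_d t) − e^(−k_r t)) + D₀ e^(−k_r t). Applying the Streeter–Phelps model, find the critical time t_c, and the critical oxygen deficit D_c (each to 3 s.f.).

With k_r/k_d = 3.301 and 1 − D₀(k_r−k_d)/(k_d L₀) = 0.6892,
t_c = ln(3.301 × 0.6892) / (0.997 − 0.302) = ln(2.275) / 0.6950 = 0.8221/0.6950 = 1.183 d.
D_c = (k_d/k_r) L₀ e^(−k_d t_c) = (0.302/0.997) × 17.4 × e^(−0.302×1.183) = 0.3029 × 17.4 × 0.6996 = 3.687 mg/L.

t_c ≈ 1.18 d; D_c ≈ 3.69 mg/L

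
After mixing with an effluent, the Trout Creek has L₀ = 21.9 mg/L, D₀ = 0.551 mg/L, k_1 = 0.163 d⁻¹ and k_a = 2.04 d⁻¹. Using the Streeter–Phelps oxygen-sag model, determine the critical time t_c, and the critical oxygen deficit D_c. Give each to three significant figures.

With k_a/k_1 = 12.52 and 1 − D₀(k_a−k_1)/(k_1 L₀) = 0.7103,
t_c = ln(12.52 × 0.7103) / (2.04 − 0.163) = ln(8.889) / 1.877 = 2.185/1.877 = 1.164 d.
D_c = (k_1/k_a) L₀ e^(−k_1 t_c) = (0.163/2.04) × 21.9 × e^(−0.163×1.164) = 0.07990 × 21.9 × 0.8272 = 1.447 mg/L.

t_c ≈ 1.16 d; D_c ≈ 1.45 mg/L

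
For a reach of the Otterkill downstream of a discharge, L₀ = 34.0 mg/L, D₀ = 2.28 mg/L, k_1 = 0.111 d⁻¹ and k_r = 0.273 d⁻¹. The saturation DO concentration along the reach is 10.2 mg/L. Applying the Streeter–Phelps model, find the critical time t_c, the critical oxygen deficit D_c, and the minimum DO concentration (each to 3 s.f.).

t_c ≈ 4.92 d; D_c ≈ 8.01 mg/L; min DO ≈ 2.19 mg/L

t_c = [1/(k_r−k_1)] ln[(k_r/k_1)(1 − D₀(k_r−k_1)/(k_1 L₀))]
= [1/(0.273−0.111)] ln[(0.273/0.111)(1 − 2.28×0.1620/(0.111×34.0))]
= (1/0.1620) ln[2.459 × 0.9021] = 6.173 × ln(2.219) = 6.173 × 0.7969 = 4.919 d.
D_c = (k_1/k_r) L₀ e^(−k_1 t_c) = (0.111/0.273) × 34.0 × e^(−0.111×4.919) = 0.4066 × 34.0 × 0.5792 = 8.007 mg/L.
Minimum DO = C_s − D_c = 10.2 − 8.007 = 2.193 mg/L.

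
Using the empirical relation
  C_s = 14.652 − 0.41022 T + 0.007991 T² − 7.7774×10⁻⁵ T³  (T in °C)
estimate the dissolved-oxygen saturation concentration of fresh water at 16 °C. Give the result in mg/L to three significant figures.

C_s ≈ 9.82 mg/L

C_s = 14.652 − 0.41022×16 + 0.007991×16² − 7.7774×10⁻⁵×16³ = 9.816 mg/L.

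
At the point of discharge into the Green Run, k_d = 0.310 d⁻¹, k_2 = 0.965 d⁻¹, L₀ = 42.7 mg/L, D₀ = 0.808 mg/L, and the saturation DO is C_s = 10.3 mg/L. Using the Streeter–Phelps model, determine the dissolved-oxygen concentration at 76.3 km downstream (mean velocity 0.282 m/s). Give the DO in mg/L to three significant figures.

DO ≈ 3.59 mg/L

Travel time t = x/v = 76.3 km / (0.282 m/s) = 76300 m / 0.282 m/s = 270600 s = 3.132 d.
k_d L₀/(k_2−k_d) = 0.310×42.7/(0.965−0.310) = 13.24/0.6550 = 20.21 mg/L.
e^(−k_d t) = e^(−0.310×3.132) = 0.3788; e^(−k_2 t) = e^(−0.965×3.132) = 0.04871.
D = 20.21 × (0.3788 − 0.04871) + 0.808 × 0.04871 = 6.671 + 0.03935 = 6.710 mg/L.
DO = C_s − D = 10.3 − 6.710 = 3.590 mg/L.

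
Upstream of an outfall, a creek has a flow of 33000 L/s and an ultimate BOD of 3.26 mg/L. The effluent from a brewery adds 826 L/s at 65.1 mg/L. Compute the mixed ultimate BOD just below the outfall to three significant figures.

Flow-weighted mixing: C = (Q_r C_r + Q_w C_w)/(Q_r + Q_w)
= (33000×3.26 + 826×65.1)/(33000 + 826) = 161400/33830 = 4.770 mg/L.

4.77 mg/L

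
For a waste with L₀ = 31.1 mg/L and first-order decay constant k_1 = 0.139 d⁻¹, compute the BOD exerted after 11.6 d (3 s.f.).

y_t = L₀(1 − e^(−k_1 t)) = 31.1 × (1 − e^(−0.139×11.6))
= 31.1 × (1 − 0.1994) = 31.1 × 0.8006 = 24.90 mg/L.

y ≈ 24.9 mg/L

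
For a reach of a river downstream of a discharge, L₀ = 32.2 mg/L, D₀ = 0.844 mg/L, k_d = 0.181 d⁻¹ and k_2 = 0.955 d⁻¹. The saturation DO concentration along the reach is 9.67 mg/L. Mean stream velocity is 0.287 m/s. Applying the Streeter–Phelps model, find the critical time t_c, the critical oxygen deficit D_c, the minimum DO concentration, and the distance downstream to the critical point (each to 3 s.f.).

t_c ≈ 2.00 d; D_c ≈ 4.25 mg/L; min DO ≈ 5.42 mg/L; x_c ≈ 49.5 km

At the critical point dD/dt = 0, so k_d L₀ e^(−k_d t) = k_2 D. Substituting D(t) from the Streeter–Phelps equation and solving for t gives
t_c = ln[(k_2/k_d)(1 − D₀(k_2−k_d)/(k_d L₀))] / (k_2−k_d).
Here k_2−k_d = 0.7740 d⁻¹ and 1 − D₀(k_2−k_d)/(k_d L₀) = 1 − 0.844×0.7740/(0.181×32.2) = 0.8879, so
t_c = ln(5.276 × 0.8879) / 0.7740 = 1.544 / 0.7740 = 1.995 d.
D_c = (k_d/k_2) L₀ e^(−k_d t_c) = (0.181/0.955) × 32.2 × e^(−0.181×1.995) = 0.1895 × 32.2 × 0.6969 = 4.253 mg/L.
Minimum DO = C_s − D_c = 9.67 − 4.253 = 5.417 mg/L.
x_c = v t_c = 0.287 m/s × 1.995 d × 86400 s/d = 49480 m ≈ 49.5 km.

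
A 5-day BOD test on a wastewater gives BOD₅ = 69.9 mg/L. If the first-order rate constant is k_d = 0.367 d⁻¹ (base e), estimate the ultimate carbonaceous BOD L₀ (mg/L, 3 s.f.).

L₀ ≈ 83.2 mg/L

BOD₅ = L₀(1 − e^(−5k_d)) ⇒ L₀ = BOD₅ / (1 − e^(−5×0.367))
= 69.9 / (1 − 0.1596) = 69.9 / 0.8404 = 83.18 mg/L.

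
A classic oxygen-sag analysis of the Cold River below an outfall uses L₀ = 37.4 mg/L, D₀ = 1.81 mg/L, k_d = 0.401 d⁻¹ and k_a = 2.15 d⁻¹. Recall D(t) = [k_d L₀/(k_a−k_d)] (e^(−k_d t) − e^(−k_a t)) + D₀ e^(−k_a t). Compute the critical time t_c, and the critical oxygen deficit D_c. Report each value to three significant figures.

t_c ≈ 0.825 d; D_c ≈ 5.01 mg/L

At the critical point dD/dt = 0, so k_d L₀ e^(−k_d t) = k_a D. Substituting D(t) from the Streeter–Phelps equation and solving for t gives
t_c = ln[(k_a/k_d)(1 − D₀(k_a−k_d)/(k_d L₀))] / (k_a−k_d).
Here k_a−k_d = 1.749 d⁻¹ and 1 − D₀(k_a−k_d)/(k_d L₀) = 1 − 1.81×1.749/(0.401×37.4) = 0.7889, so
t_c = ln(5.362 × 0.7889) / 1.749 = 1.442 / 1.749 = 0.8246 d.
L(t_c) = L₀ e^(−k_d t_c) = 37.4 × 0.7185 = 26.87 mg/L, and at the critical point k_a D_c = k_d L, so D_c = (0.401/2.15) × 26.87 = 5.012 mg/L.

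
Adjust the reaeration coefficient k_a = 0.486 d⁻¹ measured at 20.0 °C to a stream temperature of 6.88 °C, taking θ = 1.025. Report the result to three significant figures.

k_a(T₂) = k_a(T₁) · θ^(T₂−T₁) = 0.486 × 1.025^(6.88−20.0)
= 0.486 × 1.025^-13.1 = 0.486 × 0.7233 = 0.3515 d⁻¹.

k_a ≈ 0.352 d⁻¹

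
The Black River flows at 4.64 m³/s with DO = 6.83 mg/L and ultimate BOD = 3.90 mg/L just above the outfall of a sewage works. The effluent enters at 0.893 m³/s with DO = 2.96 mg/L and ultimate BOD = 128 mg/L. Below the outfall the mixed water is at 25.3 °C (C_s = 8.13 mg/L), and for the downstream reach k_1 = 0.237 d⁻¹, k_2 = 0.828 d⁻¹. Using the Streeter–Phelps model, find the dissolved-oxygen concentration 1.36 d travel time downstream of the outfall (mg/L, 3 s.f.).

DO ≈ 3.67 mg/L

Mixed DO = (4.64×6.83 + 0.893×2.96)/(4.64+0.893) = 34.33/5.533 = 6.205 mg/L.
Mixed L₀ = (4.64×3.90 + 0.893×128)/(5.533) = 132.4/5.533 = 23.93 mg/L.
Initial deficit D₀ = C_s − DO₀ = 8.13 − 6.205 = 1.925 mg/L.
D(1.36) = [0.237×23.93/(0.828−0.237)](e^(−0.237×1.36) − e^(−0.828×1.36)) + 1.925 e^(−0.828×1.36)
= 9.596 × (0.7245 − 0.3243) + 1.925 × 0.3243 = 4.464 mg/L.
DO = 8.13 − 4.464 = 3.666 mg/L.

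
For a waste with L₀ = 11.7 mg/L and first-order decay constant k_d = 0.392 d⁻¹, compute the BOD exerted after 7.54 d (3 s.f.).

y ≈ 11.1 mg/L

y_t = L₀(1 − e^(−k_d t)) = 11.7 × (1 − e^(−0.392×7.54))
= 11.7 × (1 − 0.05204) = 11.7 × 0.9480 = 11.09 mg/L.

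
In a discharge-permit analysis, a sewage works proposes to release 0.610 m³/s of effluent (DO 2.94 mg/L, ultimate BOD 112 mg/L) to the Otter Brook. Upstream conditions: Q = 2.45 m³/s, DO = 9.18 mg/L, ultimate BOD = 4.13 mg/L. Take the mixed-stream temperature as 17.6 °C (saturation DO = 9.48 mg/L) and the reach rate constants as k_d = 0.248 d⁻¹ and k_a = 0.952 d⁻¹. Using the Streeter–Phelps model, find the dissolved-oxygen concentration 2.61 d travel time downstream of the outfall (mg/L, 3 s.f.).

Mixed DO = (2.45×9.18 + 0.610×2.94)/(2.45+0.610) = 24.28/3.060 = 7.936 mg/L.
Mixed L₀ = (2.45×4.13 + 0.610×112)/(3.060) = 78.44/3.060 = 25.63 mg/L.
Initial deficit D₀ = C_s − DO₀ = 9.48 − 7.936 = 1.544 mg/L.
D(2.61) = [0.248×25.63/(0.952−0.248)](e^(−0.248×2.61) − e^(−0.952×2.61)) + 1.544 e^(−0.952×2.61)
= 9.030 × (0.5235 − 0.08335) + 1.544 × 0.08335 = 4.103 mg/L.
DO = 9.48 − 4.103 = 5.377 mg/L.

DO ≈ 5.38 mg/L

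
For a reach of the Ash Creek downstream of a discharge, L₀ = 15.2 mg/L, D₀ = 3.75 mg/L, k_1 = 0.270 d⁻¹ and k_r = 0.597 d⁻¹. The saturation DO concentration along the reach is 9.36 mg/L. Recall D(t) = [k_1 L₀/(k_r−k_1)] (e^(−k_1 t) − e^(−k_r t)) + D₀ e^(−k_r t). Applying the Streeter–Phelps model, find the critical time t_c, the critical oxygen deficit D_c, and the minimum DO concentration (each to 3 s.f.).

t_c ≈ 1.34 d; D_c ≈ 4.79 mg/L; min DO ≈ 4.57 mg/L

With k_r/k_1 = 2.211 and 1 − D₀(k_r−k_1)/(k_1 L₀) = 0.7012,
t_c = ln(2.211 × 0.7012) / (0.597 − 0.270) = ln(1.550) / 0.3270 = 0.4385/0.3270 = 1.341 d.
D_c = (k_1/k_r) L₀ e^(−k_1 t_c) = (0.270/0.597) × 15.2 × e^(−0.270×1.341) = 0.4523 × 15.2 × 0.6962 = 4.786 mg/L.
Minimum DO = C_s − D_c = 9.36 − 4.786 = 4.574 mg/L.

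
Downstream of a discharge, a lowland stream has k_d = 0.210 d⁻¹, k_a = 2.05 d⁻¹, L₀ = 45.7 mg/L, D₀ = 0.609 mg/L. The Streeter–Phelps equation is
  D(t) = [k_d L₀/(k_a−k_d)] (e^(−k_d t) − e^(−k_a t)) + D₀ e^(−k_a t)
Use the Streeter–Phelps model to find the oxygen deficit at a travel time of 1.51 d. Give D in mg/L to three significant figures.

k_d L₀/(k_a−k_d) = 0.210×45.7/(2.05−0.210) = 9.597/1.840 = 5.216 mg/L.
e^(−k_d t) = e^(−0.210×1.510) = 0.7283; e^(−k_a t) = e^(−2.05×1.510) = 0.04525.
D = 5.216 × (0.7283 − 0.04525) + 0.609 × 0.04525 = 3.562 + 0.02756 = 3.590 mg/L.

D ≈ 3.59 mg/L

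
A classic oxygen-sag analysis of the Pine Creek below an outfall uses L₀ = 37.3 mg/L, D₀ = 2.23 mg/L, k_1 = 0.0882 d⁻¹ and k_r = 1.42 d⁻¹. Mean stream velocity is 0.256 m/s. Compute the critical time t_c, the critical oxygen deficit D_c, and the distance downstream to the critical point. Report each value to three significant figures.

t_c ≈ 0.337 d; D_c ≈ 2.25 mg/L; x_c ≈ 7.45 km

t_c = [1/(k_r−k_1)] ln[(k_r/k_1)(1 − D₀(k_r−k_1)/(k_1 L₀))]
= [1/(1.42−0.0882)] ln[(1.42/0.0882)(1 − 2.23×1.332/(0.0882×37.3))]
= (1/1.332) ln[16.10 × 0.09725] = 0.7509 × ln(1.566) = 0.7509 × 0.4484 = 0.3367 d.
L(t_c) = L₀ e^(−k_1 t_c) = 37.3 × 0.9707 = 36.21 mg/L, and at the critical point k_r D_c = k_1 L, so D_c = (0.0882/1.42) × 36.21 = 2.249 mg/L.
x_c = v t_c = 0.256 m/s × 0.3367 d × 86400 s/d = 7446 m ≈ 7.45 km.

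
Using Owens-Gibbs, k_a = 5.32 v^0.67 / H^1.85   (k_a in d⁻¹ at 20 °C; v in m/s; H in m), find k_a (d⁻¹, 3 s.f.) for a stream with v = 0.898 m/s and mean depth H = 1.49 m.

k_a ≈ 2.37 d⁻¹

k_a = 5.32 × 0.898^0.67 / 1.49^1.85 = 5.32 × 0.9305 / 2.091 = 2.367 d⁻¹.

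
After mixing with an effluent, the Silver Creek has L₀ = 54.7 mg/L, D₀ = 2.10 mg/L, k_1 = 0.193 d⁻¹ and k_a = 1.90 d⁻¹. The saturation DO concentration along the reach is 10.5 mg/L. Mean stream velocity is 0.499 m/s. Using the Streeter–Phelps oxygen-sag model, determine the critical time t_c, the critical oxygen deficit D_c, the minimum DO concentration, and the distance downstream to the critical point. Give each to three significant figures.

t_c ≈ 1.10 d; D_c ≈ 4.50 mg/L; min DO ≈ 6.00 mg/L; x_c ≈ 47.3 km

With k_a/k_1 = 9.845 and 1 − D₀(k_a−k_1)/(k_1 L₀) = 0.6604,
t_c = ln(9.845 × 0.6604) / (1.90 − 0.193) = ln(6.502) / 1.707 = 1.872/1.707 = 1.097 d.
D_c = (k_1/k_a) L₀ e^(−k_1 t_c) = (0.193/1.90) × 54.7 × e^(−0.193×1.097) = 0.1016 × 54.7 × 0.8092 = 4.496 mg/L.
Minimum DO = C_s − D_c = 10.5 − 4.496 = 6.004 mg/L.
x_c = v t_c = 0.499 m/s × 1.097 d × 86400 s/d = 47280 m ≈ 47.3 km.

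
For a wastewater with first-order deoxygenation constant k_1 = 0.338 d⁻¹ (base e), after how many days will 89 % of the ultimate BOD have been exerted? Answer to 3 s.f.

t ≈ 6.53 d

y/L₀ = 1 − e^(−k_1 t) = 0.89 ⇒ e^(−k_1 t) = 0.110
t = −ln(0.110) / 0.338 = 2.207 / 0.338 = 6.530 d.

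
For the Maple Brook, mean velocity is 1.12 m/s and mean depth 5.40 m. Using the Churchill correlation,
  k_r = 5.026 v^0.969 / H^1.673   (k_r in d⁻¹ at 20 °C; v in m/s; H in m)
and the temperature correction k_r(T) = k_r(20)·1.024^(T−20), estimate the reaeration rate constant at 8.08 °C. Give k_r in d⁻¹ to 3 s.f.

k_r(20) = 5.026 × 1.12^0.969 / 5.40^1.673 = 5.026 × 1.116 / 16.80 = 0.3339 d⁻¹.
k_r(8.08) = 0.3339 × 1.024^(8.08−20) = 0.3339 × 0.7537 = 0.2517 d⁻¹.

k_r ≈ 0.252 d⁻¹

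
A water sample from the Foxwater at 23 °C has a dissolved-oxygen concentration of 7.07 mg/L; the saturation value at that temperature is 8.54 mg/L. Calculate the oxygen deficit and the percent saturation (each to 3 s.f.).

D ≈ 1.47 mg/L; 82.8 % saturation

D = C_s − C = 8.54 − 7.07 = 1.47 mg/L.
% saturation = 7.07/8.54 × 100 = 82.8 %.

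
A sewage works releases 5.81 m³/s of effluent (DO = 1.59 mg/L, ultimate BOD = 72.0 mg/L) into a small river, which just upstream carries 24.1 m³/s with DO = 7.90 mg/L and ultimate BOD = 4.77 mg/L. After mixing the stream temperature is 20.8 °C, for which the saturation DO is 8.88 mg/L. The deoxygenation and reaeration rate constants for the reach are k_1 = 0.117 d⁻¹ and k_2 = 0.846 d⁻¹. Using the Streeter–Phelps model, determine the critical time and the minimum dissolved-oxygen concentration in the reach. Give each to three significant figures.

Mixed DO = (24.1×7.90 + 5.81×1.59)/(24.1+5.81) = 199.6/29.91 = 6.674 mg/L.
Mixed L₀ = (24.1×4.77 + 5.81×72.0)/(29.91) = 533.3/29.91 = 17.83 mg/L.
Initial deficit D₀ = C_s − DO₀ = 8.88 − 6.674 = 2.206 mg/L.
t_c = (1/0.7290) ln[(0.846/0.117)(1 − 2.206×0.7290/(0.117×17.83))] = 1.372 × ln(1.657) = 0.6928 d.
D_c = (0.117/0.846) × 17.83 × e^(−0.117×0.6928) = 0.1383 × 17.83 × 0.9221 = 2.274 mg/L.
Minimum DO = 8.88 − 2.274 = 6.606 mg/L.

t_c ≈ 0.693 d; minimum DO ≈ 6.61 mg/L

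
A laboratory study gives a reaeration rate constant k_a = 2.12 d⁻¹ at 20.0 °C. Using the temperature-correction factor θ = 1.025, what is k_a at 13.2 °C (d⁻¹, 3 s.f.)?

k_a ≈ 1.79 d⁻¹

k_a(T₂) = k_a(T₁) · θ^(T₂−T₁) = 2.12 × 1.025^(13.2−20.0)
= 2.12 × 1.025^-6.80 = 2.12 × 0.8454 = 1.792 d⁻¹.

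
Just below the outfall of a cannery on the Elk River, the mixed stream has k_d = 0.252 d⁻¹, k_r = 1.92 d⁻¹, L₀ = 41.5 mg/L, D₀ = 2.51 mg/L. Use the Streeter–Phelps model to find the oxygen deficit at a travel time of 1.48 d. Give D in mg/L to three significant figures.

k_d L₀/(k_r−k_d) = 0.252×41.5/(1.92−0.252) = 10.46/1.668 = 6.270 mg/L.
e^(−k_d t) = e^(−0.252×1.480) = 0.6887; e^(−k_r t) = e^(−1.92×1.480) = 0.05833.
D = 6.270 × (0.6887 − 0.05833) + 2.51 × 0.05833 = 3.952 + 0.1464 = 4.099 mg/L.

D ≈ 4.10 mg/L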